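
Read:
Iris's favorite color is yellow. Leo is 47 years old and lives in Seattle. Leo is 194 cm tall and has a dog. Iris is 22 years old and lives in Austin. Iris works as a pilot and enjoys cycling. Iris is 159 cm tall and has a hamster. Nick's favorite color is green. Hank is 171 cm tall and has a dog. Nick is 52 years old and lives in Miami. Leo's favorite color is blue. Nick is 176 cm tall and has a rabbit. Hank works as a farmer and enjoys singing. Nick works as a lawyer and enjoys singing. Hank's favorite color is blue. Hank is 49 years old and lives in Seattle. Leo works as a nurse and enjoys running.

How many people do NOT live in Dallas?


Not in Dallas: 4

4


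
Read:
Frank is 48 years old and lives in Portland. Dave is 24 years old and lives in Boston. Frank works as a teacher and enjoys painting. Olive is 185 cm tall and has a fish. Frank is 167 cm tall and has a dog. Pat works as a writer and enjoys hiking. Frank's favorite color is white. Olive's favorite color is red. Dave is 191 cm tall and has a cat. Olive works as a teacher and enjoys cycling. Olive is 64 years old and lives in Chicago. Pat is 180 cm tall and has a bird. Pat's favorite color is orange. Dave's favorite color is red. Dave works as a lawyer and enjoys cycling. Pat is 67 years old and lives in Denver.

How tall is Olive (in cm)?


Olive is 185 cm tall

185


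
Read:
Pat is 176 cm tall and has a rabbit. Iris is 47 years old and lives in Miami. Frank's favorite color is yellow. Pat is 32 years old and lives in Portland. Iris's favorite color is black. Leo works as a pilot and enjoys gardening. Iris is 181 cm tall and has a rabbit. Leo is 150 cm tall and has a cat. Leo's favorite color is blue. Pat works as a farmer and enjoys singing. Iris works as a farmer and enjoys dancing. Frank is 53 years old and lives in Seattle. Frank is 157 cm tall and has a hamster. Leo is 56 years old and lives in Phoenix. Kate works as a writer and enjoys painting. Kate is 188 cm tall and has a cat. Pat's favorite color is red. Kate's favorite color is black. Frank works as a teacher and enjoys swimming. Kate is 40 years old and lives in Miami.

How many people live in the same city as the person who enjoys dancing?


Person with hobby dancing is Iris, city Miami. Count = 2

2


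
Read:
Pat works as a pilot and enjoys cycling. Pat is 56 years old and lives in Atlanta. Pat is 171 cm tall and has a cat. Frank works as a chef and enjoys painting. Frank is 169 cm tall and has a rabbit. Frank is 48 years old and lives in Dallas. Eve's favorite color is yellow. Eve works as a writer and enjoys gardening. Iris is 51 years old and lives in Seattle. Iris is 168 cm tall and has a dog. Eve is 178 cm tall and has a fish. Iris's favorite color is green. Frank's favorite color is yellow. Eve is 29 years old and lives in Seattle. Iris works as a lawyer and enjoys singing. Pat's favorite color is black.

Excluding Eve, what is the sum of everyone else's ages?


Sum (excluding Eve): 155

155


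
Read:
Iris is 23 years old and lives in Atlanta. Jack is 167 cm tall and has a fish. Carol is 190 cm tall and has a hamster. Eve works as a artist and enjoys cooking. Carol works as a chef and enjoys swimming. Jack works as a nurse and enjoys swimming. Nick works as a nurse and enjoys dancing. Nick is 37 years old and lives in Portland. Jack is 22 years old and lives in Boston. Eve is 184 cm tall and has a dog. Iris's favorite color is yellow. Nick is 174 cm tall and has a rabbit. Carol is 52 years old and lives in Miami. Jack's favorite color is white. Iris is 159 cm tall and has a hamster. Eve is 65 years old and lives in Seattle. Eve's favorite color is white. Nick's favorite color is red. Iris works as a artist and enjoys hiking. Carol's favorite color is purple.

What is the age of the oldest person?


Oldest: Eve at 65

65


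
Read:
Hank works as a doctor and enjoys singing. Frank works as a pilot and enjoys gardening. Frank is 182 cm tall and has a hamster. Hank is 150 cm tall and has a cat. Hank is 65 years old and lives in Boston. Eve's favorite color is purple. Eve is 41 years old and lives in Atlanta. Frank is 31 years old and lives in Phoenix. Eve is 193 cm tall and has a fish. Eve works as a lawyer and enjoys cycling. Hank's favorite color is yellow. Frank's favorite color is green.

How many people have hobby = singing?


Count: 1

1


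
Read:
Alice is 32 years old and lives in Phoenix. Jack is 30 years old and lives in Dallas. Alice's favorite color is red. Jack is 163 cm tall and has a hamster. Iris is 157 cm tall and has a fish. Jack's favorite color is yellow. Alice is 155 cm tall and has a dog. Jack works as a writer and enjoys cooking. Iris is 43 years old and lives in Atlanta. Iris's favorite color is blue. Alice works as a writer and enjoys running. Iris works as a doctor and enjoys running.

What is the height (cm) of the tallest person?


Tallest: Jack at 163 cm

163


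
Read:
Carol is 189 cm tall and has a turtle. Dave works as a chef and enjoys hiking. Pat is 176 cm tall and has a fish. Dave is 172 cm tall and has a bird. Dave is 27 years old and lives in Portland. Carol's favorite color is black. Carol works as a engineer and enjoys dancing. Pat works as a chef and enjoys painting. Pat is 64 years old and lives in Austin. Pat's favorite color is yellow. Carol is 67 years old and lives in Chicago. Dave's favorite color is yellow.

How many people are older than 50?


Filter: 2

2


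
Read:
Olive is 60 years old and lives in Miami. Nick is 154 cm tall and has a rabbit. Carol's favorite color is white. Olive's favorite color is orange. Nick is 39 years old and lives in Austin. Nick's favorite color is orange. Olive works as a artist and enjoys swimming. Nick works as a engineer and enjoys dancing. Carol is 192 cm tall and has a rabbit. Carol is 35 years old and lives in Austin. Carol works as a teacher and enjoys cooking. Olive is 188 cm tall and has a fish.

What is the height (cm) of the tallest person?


Tallest: Carol at 192 cm

192


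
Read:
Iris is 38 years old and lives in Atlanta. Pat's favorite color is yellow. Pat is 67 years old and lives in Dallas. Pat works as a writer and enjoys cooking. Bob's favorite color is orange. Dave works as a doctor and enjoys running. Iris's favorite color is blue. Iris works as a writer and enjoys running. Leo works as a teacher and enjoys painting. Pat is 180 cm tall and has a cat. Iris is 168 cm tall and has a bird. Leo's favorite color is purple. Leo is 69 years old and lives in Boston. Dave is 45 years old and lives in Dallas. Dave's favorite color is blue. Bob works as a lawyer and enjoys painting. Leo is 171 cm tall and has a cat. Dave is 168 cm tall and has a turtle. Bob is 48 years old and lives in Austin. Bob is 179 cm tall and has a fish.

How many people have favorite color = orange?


Count: 1

1


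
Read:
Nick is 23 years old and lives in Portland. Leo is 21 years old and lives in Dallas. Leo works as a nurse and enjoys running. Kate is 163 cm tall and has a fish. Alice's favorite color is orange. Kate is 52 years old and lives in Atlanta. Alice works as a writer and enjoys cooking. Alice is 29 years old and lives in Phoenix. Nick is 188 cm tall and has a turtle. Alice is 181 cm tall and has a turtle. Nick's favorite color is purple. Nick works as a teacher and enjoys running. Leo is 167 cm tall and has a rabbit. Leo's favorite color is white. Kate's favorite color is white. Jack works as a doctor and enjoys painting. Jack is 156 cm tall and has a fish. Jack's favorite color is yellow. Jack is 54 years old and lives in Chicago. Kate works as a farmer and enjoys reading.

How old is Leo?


Leo is 21 years old

21


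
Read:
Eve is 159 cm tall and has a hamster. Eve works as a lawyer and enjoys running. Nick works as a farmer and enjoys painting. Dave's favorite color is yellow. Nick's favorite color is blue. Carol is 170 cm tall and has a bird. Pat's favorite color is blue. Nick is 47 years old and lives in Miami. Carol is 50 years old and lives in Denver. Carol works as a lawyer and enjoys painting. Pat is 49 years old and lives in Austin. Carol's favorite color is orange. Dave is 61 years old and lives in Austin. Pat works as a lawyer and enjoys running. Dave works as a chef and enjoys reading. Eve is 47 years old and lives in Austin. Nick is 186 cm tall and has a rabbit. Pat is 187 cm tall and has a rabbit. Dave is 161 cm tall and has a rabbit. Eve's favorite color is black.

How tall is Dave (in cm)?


Dave is 161 cm tall

161


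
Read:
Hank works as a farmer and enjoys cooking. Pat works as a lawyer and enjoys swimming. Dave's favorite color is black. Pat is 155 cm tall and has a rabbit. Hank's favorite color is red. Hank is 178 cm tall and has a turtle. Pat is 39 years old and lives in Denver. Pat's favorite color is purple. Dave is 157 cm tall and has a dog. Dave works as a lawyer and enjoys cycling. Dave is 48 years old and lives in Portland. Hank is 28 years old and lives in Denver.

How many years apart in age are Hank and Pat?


28 vs 39, diff = 11

11


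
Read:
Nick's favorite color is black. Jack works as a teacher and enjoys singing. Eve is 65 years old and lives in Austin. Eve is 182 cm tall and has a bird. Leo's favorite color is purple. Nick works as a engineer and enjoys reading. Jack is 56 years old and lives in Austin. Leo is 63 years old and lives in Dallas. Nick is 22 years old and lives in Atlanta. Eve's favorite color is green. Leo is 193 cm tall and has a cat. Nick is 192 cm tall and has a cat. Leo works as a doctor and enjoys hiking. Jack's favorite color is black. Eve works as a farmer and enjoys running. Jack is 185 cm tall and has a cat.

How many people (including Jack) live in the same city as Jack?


Jack lives in Austin. Count = 2

2


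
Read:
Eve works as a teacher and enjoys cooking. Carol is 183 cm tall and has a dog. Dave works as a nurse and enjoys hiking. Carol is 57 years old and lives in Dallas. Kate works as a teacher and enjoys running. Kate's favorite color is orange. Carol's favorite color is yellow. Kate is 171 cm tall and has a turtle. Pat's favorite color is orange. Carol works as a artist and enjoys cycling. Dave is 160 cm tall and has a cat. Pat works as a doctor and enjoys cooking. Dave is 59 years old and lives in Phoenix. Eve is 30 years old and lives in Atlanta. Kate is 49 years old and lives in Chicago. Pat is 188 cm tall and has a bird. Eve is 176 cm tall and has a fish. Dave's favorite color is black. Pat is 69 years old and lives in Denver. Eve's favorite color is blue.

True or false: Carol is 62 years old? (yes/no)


Carol is actually 57. no

no


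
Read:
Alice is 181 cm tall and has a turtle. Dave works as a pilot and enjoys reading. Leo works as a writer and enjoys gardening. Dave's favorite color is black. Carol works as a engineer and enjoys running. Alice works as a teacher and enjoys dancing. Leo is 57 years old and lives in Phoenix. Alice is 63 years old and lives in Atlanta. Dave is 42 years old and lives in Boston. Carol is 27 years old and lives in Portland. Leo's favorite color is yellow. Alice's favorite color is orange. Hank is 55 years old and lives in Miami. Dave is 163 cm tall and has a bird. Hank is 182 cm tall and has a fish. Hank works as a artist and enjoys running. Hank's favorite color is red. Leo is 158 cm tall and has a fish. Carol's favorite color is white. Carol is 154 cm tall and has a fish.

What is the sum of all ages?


42+27+57+63+55 = 244

244


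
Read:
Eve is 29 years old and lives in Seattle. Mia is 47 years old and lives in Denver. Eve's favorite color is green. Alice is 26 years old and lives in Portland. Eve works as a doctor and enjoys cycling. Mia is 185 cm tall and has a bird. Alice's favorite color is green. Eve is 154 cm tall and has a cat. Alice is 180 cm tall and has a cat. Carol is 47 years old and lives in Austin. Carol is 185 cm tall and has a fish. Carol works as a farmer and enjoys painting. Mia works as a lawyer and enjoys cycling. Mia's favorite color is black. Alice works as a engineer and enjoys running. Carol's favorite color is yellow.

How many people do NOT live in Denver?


Not in Denver: 3

3


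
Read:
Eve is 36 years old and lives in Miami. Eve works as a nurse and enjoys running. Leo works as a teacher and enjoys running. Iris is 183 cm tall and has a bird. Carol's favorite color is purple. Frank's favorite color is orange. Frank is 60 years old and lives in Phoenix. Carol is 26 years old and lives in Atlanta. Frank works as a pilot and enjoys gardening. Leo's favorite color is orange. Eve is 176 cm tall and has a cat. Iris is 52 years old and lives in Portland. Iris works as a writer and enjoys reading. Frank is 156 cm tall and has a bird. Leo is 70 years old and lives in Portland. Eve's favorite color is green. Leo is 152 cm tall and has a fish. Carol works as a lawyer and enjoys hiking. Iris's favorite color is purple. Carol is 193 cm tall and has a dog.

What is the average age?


Sum=244, n=5, avg=48.8

48.8


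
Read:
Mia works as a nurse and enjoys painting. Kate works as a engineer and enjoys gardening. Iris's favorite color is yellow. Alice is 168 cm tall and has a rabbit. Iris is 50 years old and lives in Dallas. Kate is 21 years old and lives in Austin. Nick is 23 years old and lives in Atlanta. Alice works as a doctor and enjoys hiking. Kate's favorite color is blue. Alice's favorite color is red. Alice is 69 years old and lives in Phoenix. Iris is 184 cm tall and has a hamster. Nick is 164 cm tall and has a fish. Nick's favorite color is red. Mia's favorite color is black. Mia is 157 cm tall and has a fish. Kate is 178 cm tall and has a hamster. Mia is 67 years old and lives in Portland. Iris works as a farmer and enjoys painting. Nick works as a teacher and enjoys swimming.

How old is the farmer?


The farmer is Iris, age 50

50


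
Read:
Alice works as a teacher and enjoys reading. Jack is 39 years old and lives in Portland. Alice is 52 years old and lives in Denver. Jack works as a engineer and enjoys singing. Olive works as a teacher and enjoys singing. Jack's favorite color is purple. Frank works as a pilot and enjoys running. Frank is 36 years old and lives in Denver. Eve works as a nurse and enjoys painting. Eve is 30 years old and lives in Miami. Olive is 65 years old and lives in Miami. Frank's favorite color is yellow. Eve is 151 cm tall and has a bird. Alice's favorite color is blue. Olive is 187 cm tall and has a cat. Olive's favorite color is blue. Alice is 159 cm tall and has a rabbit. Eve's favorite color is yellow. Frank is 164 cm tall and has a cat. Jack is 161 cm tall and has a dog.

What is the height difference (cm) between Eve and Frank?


|151 - 164| = 13

13


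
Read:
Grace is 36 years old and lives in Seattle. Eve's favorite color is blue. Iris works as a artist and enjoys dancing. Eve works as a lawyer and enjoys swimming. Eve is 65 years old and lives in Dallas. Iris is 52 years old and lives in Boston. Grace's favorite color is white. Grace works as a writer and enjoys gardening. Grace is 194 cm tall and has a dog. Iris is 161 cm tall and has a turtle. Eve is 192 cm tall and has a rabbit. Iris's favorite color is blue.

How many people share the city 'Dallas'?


Count: 1

1


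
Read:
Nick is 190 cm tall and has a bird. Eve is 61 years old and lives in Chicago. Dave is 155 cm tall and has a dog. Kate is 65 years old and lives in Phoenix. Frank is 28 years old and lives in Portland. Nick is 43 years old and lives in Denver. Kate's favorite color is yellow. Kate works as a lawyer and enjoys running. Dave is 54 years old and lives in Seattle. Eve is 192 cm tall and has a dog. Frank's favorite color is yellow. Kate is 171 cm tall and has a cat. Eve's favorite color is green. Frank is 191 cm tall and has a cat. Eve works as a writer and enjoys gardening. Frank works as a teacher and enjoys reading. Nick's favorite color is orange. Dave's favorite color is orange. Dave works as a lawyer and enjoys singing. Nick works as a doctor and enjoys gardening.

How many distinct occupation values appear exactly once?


Unique occupation values: 3

3


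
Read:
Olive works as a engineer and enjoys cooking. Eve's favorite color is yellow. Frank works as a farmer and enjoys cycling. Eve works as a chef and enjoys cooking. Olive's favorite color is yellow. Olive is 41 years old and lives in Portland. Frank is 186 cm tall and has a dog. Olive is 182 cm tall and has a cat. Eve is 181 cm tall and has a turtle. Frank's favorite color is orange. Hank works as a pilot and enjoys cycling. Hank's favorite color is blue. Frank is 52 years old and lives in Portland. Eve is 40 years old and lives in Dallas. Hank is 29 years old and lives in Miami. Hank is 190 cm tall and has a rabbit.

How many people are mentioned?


People: Eve, Hank, Olive, Frank. Count = 4

4


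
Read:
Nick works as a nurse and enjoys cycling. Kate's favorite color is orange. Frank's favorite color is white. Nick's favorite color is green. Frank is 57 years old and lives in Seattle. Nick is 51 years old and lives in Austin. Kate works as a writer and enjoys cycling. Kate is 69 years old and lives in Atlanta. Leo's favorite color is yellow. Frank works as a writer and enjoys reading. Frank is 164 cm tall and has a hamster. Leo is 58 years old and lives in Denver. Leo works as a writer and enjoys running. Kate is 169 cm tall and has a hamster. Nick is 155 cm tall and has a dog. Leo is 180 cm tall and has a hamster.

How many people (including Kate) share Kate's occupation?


Kate is a writer. Count = 3

3


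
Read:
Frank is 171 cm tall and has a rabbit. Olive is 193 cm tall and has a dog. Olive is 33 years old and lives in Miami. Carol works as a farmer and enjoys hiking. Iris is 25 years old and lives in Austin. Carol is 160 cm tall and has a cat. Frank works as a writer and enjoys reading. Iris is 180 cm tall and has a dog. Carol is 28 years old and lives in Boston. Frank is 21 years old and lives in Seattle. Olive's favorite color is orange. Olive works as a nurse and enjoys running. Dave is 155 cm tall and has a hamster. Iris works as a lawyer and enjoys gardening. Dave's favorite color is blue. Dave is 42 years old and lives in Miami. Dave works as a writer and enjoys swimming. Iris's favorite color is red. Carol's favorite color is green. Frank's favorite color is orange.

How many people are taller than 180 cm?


Taller than 180: 1

1


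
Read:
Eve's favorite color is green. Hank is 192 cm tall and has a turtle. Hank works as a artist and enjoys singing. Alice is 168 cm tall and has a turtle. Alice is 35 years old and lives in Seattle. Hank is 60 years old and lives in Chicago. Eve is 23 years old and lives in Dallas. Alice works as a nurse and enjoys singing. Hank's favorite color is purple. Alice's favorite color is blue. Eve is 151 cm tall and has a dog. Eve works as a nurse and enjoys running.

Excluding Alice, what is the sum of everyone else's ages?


Sum (excluding Alice): 83

83


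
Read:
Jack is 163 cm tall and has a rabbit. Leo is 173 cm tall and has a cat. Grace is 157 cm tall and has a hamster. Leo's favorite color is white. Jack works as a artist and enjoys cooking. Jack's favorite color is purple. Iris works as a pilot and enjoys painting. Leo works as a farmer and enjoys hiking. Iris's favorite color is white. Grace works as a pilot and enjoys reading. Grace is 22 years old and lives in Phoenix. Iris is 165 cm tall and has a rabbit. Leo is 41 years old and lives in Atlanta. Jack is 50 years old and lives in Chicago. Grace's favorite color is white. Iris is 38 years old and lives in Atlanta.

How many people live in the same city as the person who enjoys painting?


Person with hobby painting is Iris, city Atlanta. Count = 2

2


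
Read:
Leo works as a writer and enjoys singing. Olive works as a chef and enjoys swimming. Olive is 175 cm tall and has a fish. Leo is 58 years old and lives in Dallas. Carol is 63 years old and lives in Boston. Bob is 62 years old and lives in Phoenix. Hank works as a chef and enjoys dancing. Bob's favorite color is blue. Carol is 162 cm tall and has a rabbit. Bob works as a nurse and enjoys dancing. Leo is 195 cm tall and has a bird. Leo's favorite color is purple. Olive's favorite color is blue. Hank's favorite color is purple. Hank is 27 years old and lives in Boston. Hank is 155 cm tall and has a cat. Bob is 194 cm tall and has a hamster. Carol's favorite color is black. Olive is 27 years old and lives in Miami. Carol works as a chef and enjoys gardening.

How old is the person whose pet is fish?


Person with pet=fish is Olive, age 27

27


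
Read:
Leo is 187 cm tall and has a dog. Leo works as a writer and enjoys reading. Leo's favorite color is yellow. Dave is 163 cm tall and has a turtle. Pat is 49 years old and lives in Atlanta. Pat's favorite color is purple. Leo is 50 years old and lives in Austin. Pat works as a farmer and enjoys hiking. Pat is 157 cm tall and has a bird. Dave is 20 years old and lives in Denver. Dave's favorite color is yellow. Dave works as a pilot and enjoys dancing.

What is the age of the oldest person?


Oldest: Leo at 50

50


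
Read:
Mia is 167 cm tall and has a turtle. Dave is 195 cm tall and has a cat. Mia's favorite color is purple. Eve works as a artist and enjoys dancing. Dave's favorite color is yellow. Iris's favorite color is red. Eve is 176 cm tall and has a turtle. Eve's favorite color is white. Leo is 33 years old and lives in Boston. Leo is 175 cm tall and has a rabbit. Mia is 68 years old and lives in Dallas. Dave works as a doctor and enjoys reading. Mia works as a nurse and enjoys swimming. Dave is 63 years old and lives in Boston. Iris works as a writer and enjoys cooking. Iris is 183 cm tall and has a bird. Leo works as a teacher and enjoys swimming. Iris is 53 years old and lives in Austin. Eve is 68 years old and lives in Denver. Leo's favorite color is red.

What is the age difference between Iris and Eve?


|53 - 68| = 15

15


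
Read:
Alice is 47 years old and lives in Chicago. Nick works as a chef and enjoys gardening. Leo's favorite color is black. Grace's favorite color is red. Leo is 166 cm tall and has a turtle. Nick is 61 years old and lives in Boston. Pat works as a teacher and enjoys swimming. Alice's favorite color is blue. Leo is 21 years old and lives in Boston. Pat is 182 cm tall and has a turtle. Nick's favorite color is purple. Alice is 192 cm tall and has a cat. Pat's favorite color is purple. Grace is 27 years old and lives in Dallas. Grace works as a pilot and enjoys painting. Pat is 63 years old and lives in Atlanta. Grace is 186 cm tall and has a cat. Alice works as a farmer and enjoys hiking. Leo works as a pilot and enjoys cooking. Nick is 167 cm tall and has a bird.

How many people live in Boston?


Count in Boston: 2

2


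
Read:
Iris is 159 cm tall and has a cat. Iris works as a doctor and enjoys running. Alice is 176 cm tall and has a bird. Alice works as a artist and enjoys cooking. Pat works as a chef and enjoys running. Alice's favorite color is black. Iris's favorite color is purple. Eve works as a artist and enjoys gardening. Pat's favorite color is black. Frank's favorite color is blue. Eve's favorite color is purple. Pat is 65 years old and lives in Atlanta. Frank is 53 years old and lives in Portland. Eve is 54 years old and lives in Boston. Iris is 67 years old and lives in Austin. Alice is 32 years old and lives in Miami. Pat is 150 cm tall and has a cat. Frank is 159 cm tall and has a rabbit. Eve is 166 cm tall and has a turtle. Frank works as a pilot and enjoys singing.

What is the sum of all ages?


67+53+65+54+32 = 271

271


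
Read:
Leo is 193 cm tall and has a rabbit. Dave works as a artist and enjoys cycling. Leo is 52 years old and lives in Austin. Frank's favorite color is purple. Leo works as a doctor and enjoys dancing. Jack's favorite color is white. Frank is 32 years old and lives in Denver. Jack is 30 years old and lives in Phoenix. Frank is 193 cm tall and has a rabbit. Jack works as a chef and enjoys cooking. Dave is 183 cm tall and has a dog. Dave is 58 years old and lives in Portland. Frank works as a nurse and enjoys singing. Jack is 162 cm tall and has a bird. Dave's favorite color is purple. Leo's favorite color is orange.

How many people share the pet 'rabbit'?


Count: 2

2


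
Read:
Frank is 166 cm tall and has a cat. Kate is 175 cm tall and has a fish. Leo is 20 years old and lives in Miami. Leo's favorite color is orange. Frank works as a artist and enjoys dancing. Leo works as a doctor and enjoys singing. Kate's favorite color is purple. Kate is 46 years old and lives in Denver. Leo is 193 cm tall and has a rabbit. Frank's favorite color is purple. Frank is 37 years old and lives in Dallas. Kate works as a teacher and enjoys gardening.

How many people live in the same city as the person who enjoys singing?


Person with hobby singing is Leo, city Miami. Count = 1

1


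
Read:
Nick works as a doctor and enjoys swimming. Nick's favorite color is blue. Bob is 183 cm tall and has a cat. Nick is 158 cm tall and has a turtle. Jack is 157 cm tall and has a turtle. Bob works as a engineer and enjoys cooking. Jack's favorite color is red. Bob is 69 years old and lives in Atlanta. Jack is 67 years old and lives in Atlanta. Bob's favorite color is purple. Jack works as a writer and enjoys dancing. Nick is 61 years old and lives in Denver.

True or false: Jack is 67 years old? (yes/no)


Jack is actually 67. yes

yes


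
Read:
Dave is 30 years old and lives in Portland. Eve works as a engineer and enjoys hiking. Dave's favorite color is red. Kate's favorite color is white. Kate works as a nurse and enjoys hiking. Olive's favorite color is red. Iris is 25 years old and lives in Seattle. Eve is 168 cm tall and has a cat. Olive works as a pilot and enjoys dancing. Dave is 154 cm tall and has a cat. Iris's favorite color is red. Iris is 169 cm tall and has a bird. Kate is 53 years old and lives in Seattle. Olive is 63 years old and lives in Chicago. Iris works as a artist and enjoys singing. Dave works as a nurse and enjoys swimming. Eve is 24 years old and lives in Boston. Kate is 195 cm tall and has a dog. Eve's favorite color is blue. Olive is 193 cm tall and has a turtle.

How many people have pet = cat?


Count: 2

2


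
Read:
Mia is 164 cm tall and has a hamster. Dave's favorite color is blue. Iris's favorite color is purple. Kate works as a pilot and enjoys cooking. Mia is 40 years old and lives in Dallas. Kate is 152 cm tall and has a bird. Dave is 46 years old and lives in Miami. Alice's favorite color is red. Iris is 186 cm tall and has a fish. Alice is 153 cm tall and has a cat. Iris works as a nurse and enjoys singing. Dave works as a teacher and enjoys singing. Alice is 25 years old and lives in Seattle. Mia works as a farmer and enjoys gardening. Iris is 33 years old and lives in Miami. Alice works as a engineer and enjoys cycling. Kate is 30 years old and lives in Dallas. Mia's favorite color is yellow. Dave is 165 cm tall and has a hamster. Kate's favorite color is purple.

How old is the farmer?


The farmer is Mia, age 40

40


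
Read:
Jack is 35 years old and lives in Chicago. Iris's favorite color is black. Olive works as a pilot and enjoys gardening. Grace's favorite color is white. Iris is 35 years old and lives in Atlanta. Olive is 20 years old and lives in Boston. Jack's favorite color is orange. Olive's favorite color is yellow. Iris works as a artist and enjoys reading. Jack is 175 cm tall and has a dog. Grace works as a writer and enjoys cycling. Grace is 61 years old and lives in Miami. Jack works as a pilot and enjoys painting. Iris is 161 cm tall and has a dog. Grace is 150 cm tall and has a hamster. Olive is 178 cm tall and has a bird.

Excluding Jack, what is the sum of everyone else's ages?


Sum (excluding Jack): 116

116


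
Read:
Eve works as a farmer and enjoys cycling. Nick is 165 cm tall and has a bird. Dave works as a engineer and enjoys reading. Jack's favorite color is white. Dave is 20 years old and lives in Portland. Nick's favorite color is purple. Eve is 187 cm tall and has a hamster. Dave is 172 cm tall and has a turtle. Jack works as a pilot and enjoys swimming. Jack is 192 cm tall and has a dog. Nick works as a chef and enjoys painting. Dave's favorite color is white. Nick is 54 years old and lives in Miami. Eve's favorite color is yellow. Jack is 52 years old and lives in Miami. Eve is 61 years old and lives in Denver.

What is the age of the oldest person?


Oldest: Eve at 61

61


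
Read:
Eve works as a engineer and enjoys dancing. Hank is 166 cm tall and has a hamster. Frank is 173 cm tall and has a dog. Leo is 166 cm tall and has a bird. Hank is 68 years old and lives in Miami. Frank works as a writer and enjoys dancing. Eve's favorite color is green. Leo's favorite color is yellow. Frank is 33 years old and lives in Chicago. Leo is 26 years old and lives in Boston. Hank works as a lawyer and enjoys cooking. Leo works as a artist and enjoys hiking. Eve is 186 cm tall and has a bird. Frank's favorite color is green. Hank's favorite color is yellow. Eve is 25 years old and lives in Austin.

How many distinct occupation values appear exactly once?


Unique occupation values: 4

4


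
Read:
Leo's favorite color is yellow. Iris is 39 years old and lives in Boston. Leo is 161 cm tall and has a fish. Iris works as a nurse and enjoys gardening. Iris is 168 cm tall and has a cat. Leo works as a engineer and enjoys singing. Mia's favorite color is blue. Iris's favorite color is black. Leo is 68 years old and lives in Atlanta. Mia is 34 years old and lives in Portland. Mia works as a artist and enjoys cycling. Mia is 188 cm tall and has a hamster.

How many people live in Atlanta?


Count in Atlanta: 1

1


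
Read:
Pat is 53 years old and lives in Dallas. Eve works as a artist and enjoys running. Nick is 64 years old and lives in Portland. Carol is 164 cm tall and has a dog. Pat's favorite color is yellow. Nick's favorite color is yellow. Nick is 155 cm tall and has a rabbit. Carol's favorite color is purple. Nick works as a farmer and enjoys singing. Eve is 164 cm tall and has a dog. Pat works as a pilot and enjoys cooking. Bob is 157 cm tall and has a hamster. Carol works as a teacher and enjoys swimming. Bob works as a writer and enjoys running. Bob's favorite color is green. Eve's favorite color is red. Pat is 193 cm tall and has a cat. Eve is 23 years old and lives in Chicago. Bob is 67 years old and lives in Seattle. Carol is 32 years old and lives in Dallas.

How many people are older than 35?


Filter: 3

3


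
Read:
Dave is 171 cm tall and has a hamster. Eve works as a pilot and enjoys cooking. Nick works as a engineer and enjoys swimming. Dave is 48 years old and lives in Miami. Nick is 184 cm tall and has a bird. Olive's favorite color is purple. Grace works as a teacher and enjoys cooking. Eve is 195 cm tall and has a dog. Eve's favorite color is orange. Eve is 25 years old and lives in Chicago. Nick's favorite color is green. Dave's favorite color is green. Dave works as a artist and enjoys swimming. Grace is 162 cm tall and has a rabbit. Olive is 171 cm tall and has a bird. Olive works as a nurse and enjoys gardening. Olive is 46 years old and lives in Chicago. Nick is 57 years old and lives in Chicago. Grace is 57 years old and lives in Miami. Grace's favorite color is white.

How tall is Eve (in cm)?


Eve is 195 cm tall

195


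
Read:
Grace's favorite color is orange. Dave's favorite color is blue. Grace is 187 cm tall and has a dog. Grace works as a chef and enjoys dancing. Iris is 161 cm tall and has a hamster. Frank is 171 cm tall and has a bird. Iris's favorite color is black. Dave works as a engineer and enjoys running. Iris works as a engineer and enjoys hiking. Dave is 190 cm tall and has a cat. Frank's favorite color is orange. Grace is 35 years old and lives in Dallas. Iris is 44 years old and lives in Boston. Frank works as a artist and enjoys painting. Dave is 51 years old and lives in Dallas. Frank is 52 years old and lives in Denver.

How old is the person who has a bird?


Person with bird is Frank, age 52

52


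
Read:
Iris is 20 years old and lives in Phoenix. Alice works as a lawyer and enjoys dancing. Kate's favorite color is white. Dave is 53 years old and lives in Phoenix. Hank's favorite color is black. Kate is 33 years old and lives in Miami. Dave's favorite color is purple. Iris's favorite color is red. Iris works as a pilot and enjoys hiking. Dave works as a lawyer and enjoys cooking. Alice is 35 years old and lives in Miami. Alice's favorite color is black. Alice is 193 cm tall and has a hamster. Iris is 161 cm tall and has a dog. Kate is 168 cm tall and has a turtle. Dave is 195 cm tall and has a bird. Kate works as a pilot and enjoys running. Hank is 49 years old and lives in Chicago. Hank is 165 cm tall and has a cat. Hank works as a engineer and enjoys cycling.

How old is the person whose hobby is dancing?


Person with hobby=dancing is Alice, age 35

35


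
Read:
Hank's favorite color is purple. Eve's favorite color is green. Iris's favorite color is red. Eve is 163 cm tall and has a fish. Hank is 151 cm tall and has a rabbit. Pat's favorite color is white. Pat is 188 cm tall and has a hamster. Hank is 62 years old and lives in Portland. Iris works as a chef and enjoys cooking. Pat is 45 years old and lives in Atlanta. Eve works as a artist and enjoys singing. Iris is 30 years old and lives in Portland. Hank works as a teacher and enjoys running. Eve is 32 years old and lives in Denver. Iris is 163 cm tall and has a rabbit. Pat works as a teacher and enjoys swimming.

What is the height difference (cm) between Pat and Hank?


|188 - 151| = 37

37


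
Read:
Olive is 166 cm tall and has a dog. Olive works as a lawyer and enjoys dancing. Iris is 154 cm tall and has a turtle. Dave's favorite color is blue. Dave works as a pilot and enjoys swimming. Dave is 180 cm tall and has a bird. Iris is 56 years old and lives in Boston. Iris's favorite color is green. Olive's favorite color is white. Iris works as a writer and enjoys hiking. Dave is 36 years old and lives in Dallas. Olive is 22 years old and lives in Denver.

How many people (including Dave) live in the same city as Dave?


Dave lives in Dallas. Count = 1

1


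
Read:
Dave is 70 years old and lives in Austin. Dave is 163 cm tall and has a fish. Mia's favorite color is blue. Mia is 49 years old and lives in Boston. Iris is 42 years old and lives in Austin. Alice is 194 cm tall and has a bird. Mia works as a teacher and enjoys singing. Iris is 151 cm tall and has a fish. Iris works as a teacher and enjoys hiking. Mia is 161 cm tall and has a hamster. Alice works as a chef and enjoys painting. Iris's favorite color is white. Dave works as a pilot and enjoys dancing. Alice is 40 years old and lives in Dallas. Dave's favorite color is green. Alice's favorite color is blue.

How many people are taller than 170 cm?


Taller than 170: 1

1


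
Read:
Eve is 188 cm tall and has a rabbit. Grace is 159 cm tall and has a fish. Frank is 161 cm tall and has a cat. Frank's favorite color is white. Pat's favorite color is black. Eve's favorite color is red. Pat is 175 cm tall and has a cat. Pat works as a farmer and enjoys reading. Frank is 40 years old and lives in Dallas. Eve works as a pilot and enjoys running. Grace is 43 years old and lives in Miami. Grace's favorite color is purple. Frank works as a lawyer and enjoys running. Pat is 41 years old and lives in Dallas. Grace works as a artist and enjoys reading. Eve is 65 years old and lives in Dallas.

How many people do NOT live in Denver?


Not in Denver: 4

4


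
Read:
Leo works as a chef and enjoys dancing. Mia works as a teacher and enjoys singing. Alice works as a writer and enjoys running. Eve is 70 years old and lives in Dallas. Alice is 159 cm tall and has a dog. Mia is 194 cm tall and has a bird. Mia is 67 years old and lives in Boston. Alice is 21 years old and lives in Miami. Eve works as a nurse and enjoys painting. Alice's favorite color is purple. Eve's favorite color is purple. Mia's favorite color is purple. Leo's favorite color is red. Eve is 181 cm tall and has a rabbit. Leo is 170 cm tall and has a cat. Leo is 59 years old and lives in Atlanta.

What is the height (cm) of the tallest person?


Tallest: Mia at 194 cm

194


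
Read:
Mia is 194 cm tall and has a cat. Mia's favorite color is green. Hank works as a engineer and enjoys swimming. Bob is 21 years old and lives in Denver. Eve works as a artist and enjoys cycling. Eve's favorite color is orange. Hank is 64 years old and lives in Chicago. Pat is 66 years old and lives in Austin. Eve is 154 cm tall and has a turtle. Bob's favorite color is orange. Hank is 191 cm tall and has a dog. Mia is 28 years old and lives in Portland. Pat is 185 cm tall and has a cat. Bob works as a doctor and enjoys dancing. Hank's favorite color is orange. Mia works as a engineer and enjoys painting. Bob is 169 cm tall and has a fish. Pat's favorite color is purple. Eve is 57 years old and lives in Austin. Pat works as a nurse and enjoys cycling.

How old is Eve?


Eve is 57 years old

57


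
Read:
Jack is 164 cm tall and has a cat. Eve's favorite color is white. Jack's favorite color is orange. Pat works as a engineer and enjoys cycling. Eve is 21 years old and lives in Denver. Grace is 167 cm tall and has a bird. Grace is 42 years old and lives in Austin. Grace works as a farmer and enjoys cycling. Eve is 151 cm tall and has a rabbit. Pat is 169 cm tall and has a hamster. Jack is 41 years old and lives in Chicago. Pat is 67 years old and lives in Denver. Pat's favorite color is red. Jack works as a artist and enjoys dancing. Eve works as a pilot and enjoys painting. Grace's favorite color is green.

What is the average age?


Sum=171, n=4, avg=42.75

42.75


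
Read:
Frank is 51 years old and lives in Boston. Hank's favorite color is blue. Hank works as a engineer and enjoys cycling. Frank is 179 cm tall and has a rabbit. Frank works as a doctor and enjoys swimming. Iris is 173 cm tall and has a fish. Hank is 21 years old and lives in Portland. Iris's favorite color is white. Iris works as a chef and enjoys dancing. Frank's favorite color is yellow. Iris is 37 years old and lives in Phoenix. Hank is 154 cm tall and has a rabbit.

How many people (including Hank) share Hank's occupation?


Hank is a engineer. Count = 1

1


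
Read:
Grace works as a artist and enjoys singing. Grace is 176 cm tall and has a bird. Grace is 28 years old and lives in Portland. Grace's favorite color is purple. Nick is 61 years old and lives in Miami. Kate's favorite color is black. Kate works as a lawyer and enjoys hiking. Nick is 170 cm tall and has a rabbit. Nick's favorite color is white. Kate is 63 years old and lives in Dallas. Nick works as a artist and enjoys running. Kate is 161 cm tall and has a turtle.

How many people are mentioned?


People: Nick, Grace, Kate. Count = 3

3


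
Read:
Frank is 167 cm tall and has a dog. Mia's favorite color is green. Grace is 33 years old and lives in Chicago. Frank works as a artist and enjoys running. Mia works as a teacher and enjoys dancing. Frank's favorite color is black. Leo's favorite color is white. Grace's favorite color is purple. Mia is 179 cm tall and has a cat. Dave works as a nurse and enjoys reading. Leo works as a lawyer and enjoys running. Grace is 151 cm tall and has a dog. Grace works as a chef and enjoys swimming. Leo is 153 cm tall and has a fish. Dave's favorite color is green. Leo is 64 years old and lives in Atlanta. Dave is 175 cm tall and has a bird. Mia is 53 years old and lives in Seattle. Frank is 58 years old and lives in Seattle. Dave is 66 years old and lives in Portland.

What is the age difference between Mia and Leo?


|53 - 64| = 11

11


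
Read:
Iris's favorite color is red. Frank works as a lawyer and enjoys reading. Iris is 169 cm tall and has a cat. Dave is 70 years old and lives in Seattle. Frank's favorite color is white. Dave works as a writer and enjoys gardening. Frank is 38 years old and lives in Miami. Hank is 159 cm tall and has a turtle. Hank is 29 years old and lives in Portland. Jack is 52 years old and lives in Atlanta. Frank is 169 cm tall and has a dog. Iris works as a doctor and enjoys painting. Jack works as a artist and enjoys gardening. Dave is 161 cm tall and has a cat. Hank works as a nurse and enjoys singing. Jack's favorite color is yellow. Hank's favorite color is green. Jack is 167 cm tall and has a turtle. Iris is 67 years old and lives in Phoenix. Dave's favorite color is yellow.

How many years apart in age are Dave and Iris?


70 vs 67, diff = 3

3
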